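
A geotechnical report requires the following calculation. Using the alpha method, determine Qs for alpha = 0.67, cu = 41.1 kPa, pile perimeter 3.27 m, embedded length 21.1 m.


Using Qs = alpha * cu * perimeter * L
Qs = 0.67 * 41.1 * 3.27 * 21.1
Qs = 1899.97 kN


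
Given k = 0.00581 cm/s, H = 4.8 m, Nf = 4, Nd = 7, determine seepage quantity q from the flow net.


Convert k to m/s for unit consistency with H:
k = 0.00581 cm/s = 0.00581 / 100 m/s = 5.81e-05 m/s
Using q = k * H * Nf / Nd
Nf / Nd = 4 / 7 = 0.5714
q = 5.81e-05 * 4.8 * 0.5714
q = 0.0001594 m^3/s per m


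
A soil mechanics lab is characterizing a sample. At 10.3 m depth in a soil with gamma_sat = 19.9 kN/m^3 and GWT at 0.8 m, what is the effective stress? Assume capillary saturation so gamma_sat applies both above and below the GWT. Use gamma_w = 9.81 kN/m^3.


Total stress = gamma_sat * depth
sigma = 19.9 * 10.3 = 204.97 kPa
Pore water pressure u = gamma_w * (depth - d_wt)
u = 9.81 * (10.3 - 0.8) = 93.195 kPa
Effective stress = sigma - u
sigma' = 204.97 - 93.195 = 111.78 kPa


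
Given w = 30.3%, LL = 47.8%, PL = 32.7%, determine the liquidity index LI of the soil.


Result: -0.159

Derivation:
First compute the plasticity index:
PI = LL - PL = 47.8 - 32.7 = 15.1
Then compute the liquidity index:
LI = (w - PL) / PI
LI = (30.3 - 32.7) / 15.1
LI = -0.159


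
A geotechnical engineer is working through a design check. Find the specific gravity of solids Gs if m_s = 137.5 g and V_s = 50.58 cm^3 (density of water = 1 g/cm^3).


Using Gs = m_s / (V_s * rho_w)
Since rho_w = 1 g/cm^3:
Gs = 137.5 / 50.58
Gs = 2.718


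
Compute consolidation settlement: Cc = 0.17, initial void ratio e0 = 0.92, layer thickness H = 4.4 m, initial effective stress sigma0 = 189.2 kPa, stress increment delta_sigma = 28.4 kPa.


Using Sc = Cc * H / (1 + e0) * log10((sigma0 + delta_sigma) / sigma0)
Stress ratio = (189.2 + 28.4) / 189.2 = 1.15011
log10(1.15011) = 0.0607378
Cc * H / (1 + e0) = 0.17 * 4.4 / (1 + 0.92) = 0.389583
Sc = 0.389583 * 0.0607378
Sc = 0.0237 m


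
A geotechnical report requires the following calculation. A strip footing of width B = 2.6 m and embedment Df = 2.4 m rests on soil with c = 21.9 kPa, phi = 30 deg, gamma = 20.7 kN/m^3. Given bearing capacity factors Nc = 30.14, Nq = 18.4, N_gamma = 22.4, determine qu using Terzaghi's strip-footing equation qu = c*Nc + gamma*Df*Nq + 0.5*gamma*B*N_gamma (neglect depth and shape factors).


Compute qu = c*Nc + gamma*Df*Nq + 0.5*gamma*B*N_gamma
Term 1: 21.9 * 30.14 = 660.066
Term 2: 20.7 * 2.4 * 18.4 = 914.112
Term 3: 0.5 * 20.7 * 2.6 * 22.4 = 602.784
qu = 660.066 + 914.112 + 602.784
qu = 2176.96 kPa


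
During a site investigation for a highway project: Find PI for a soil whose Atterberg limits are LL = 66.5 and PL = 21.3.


Using PI = LL - PL
PI = 66.5 - 21.3
PI = 45.2


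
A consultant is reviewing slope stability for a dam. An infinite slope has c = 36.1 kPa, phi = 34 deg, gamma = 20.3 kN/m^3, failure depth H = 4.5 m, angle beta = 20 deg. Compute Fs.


Result: 3.083

Derivation:
Using Fs = c / (gamma*H*sin(beta)*cos(beta)) + tan(phi)/tan(beta)
Cohesion contribution = 36.1 / (20.3*4.5*sin(20)*cos(20))
Cohesion contribution = 1.22959
Friction contribution = tan(34)/tan(20) = 1.8532
Fs = 1.22959 + 1.8532
Fs = 3.083


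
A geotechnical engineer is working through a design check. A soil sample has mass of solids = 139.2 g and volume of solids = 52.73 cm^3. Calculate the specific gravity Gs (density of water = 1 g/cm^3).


Using Gs = m_s / (V_s * rho_w)
Since rho_w = 1 g/cm^3:
Gs = 139.2 / 52.73
Gs = 2.64


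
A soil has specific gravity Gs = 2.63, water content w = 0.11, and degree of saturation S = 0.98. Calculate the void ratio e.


Using the relation e = Gs * w / S
e = 2.63 * 0.11 / 0.98
e = 0.2952


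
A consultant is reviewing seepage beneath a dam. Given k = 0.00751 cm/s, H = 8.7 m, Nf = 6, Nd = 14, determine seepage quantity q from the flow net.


Result: 0.00028 m^3/s per m

Derivation:
Convert k to m/s for unit consistency with H:
k = 0.00751 cm/s = 0.00751 / 100 m/s = 7.51e-05 m/s
Using q = k * H * Nf / Nd
Nf / Nd = 6 / 14 = 0.4286
q = 7.51e-05 * 8.7 * 0.4286
q = 0.00028 m^3/s per m


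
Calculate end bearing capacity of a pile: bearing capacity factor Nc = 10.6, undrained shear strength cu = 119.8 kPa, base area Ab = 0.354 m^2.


Using Qb = Nc * cu * Ab
Qb = 10.6 * 119.8 * 0.354
Qb = 449.54 kN


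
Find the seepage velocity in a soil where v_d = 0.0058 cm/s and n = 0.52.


Result: 0.01115 cm/s

Derivation:
Using v_s = v_d / n
v_s = 0.0058 / 0.52
v_s = 0.01115 cm/s


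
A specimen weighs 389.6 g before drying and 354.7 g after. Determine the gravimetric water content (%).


Using w = (m_wet - m_dry) / m_dry * 100
m_wet - m_dry = 389.6 - 354.7 = 34.9 g
w = 34.9 / 354.7 * 100
w = 9.84 %


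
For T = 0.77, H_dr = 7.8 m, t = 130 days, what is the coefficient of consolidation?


Result: 0.36036 m^2/day

Derivation:
Using cv = T * H_dr^2 / t
H_dr^2 = 7.8^2 = 60.84
cv = 0.77 * 60.84 / 130
cv = 0.36036 m^2/day


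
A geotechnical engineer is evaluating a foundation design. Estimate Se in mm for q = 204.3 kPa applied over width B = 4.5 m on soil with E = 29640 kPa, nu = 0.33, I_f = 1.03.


Using Se = q * B * (1 - nu^2) * I_f / E
1 - nu^2 = 1 - 0.33^2 = 0.8911
Se = 204.3 * 4.5 * 0.8911 * 1.03 / 29640
Se = 0.028469 m
Convert to mm: Se = 0.028469 * 1000 = 28.469 mm


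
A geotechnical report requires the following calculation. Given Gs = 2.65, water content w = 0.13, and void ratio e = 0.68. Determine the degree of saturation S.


Using S = Gs * w / e
S = 2.65 * 0.13 / 0.68
S = 0.5066


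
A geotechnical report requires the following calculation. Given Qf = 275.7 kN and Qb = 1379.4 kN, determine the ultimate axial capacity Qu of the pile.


Using Qu = Qf + Qb
Qu = 275.7 + 1379.4
Qu = 1655.1 kN


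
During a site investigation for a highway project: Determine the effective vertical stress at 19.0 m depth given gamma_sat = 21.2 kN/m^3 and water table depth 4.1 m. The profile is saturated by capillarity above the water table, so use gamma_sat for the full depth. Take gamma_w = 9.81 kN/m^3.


Total stress = gamma_sat * depth
sigma = 21.2 * 19.0 = 402.8 kPa
Pore water pressure u = gamma_w * (depth - d_wt)
u = 9.81 * (19.0 - 4.1) = 146.169 kPa
Effective stress = sigma - u
sigma' = 402.8 - 146.169 = 256.63 kPa


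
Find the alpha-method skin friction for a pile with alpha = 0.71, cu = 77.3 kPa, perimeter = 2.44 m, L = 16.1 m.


Result: 2156.02 kN

Derivation:
Using Qs = alpha * cu * perimeter * L
Qs = 0.71 * 77.3 * 2.44 * 16.1
Qs = 2156.02 kN


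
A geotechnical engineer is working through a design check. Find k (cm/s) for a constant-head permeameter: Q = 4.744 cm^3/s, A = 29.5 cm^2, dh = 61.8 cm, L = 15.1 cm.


Compute hydraulic gradient:
i = dh / L = 61.8 / 15.1 = 4.09272
Then apply Darcy's law:
k = Q / (A * i)
k = 4.744 / (29.5 * 4.09272)
k = 4.744 / 120.735
k = 0.039293 cm/s


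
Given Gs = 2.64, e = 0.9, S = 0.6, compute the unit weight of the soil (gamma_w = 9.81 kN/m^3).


Result: 16.419 kN/m^3

Derivation:
Using gamma = gamma_w * (Gs + S*e) / (1 + e)
Numerator: Gs + S*e = 2.64 + 0.6*0.9 = 3.18
Denominator: 1 + e = 1 + 0.9 = 1.9
gamma = 9.81 * 3.18 / 1.9
gamma = 16.419 kN/m^3


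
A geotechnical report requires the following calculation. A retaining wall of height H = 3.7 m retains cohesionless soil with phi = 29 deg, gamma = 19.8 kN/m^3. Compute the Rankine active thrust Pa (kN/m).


Compute active earth pressure coefficient:
Ka = tan^2(45 - phi/2) = tan^2(30.5) = 0.346974
Compute active force:
Pa = 0.5 * Ka * gamma * H^2
Pa = 0.5 * 0.346974 * 19.8 * 3.7^2
Pa = 47.03 kN/m


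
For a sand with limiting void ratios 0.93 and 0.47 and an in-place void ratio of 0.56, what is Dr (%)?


Result: 80.43 %

Derivation:
Using Dr = (e_max - e) / (e_max - e_min) * 100
e_max - e = 0.93 - 0.56 = 0.37
e_max - e_min = 0.93 - 0.47 = 0.46
Dr = 0.37 / 0.46 * 100
Dr = 80.43 %


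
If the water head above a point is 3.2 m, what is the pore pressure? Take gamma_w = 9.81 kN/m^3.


Using u = gamma_w * h_w
u = 9.81 * 3.2
u = 31.39 kPa


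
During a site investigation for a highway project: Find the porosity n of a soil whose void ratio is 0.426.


Using the relation n = e / (1 + e)
n = 0.426 / (1 + 0.426)
n = 0.426 / 1.426
n = 0.2987


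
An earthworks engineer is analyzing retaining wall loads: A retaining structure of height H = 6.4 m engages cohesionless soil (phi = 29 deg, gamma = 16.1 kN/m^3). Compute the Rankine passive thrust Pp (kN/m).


Compute passive earth pressure coefficient:
Kp = tan^2(45 + phi/2) = tan^2(59.5) = 2.88206
Compute passive force:
Pp = 0.5 * Kp * gamma * H^2
Pp = 0.5 * 2.88206 * 16.1 * 6.4^2
Pp = 950.3 kN/m


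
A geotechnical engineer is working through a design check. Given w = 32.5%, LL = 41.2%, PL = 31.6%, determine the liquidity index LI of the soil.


Result: 0.094

Derivation:
First compute the plasticity index:
PI = LL - PL = 41.2 - 31.6 = 9.6
Then compute the liquidity index:
LI = (w - PL) / PI
LI = (32.5 - 31.6) / 9.6
LI = 0.094


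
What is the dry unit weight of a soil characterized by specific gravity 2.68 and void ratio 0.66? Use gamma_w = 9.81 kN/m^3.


Using gamma_d = Gs * gamma_w / (1 + e)
gamma_d = 2.68 * 9.81 / (1 + 0.66)
gamma_d = 2.68 * 9.81 / 1.66
gamma_d = 15.838 kN/m^3


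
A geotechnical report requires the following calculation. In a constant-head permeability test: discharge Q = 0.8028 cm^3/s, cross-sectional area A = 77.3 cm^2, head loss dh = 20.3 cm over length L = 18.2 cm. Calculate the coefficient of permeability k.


Compute hydraulic gradient:
i = dh / L = 20.3 / 18.2 = 1.11538
Then apply Darcy's law:
k = Q / (A * i)
k = 0.8028 / (77.3 * 1.11538)
k = 0.8028 / 86.2192
k = 0.009311 cm/s


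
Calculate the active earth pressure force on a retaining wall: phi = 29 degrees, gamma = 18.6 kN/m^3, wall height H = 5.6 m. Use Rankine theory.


Compute active earth pressure coefficient:
Ka = tan^2(45 - phi/2) = tan^2(30.5) = 0.346974
Compute active force:
Pa = 0.5 * Ka * gamma * H^2
Pa = 0.5 * 0.346974 * 18.6 * 5.6^2
Pa = 101.19 kN/m


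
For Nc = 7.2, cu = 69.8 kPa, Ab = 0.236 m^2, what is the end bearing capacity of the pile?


Using Qb = Nc * cu * Ab
Qb = 7.2 * 69.8 * 0.236
Qb = 118.6 kN


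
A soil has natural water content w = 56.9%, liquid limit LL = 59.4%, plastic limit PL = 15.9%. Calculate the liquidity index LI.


First compute the plasticity index:
PI = LL - PL = 59.4 - 15.9 = 43.5
Then compute the liquidity index:
LI = (w - PL) / PI
LI = (56.9 - 15.9) / 43.5
LI = 0.943


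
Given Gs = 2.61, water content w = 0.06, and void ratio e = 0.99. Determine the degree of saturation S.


Using S = Gs * w / e
S = 2.61 * 0.06 / 0.99
S = 0.1582


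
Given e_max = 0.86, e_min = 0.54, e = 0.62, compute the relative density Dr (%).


Using Dr = (e_max - e) / (e_max - e_min) * 100
e_max - e = 0.86 - 0.62 = 0.24
e_max - e_min = 0.86 - 0.54 = 0.32
Dr = 0.24 / 0.32 * 100
Dr = 75.0 %


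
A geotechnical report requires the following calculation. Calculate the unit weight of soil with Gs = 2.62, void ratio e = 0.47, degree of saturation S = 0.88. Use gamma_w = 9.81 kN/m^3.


Using gamma = gamma_w * (Gs + S*e) / (1 + e)
Numerator: Gs + S*e = 2.62 + 0.88*0.47 = 3.0336
Denominator: 1 + e = 1 + 0.47 = 1.47
gamma = 9.81 * 3.0336 / 1.47
gamma = 20.245 kN/m^3


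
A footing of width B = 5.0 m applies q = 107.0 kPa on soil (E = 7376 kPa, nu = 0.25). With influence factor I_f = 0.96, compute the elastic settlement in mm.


Using Se = q * B * (1 - nu^2) * I_f / E
1 - nu^2 = 1 - 0.25^2 = 0.9375
Se = 107.0 * 5.0 * 0.9375 * 0.96 / 7376
Se = 0.065279 m
Convert to mm: Se = 0.065279 * 1000 = 65.279 mm


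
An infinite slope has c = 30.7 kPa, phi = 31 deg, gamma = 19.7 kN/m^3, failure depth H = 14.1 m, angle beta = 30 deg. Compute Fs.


Result: 1.296

Derivation:
Using Fs = c / (gamma*H*sin(beta)*cos(beta)) + tan(phi)/tan(beta)
Cohesion contribution = 30.7 / (19.7*14.1*sin(30)*cos(30))
Cohesion contribution = 0.255242
Friction contribution = tan(31)/tan(30) = 1.04072
Fs = 0.255242 + 1.04072
Fs = 1.296


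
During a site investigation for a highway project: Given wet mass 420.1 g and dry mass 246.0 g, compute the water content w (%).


Using w = (m_wet - m_dry) / m_dry * 100
m_wet - m_dry = 420.1 - 246.0 = 174.1 g
w = 174.1 / 246.0 * 100
w = 70.77 %


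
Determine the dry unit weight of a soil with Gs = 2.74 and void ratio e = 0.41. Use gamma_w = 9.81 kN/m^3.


Using gamma_d = Gs * gamma_w / (1 + e)
gamma_d = 2.74 * 9.81 / (1 + 0.41)
gamma_d = 2.74 * 9.81 / 1.41
gamma_d = 19.063 kN/m^3


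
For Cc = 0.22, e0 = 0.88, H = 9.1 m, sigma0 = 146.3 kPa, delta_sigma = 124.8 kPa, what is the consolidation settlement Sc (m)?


Using Sc = Cc * H / (1 + e0) * log10((sigma0 + delta_sigma) / sigma0)
Stress ratio = (146.3 + 124.8) / 146.3 = 1.85304
log10(1.85304) = 0.267885
Cc * H / (1 + e0) = 0.22 * 9.1 / (1 + 0.88) = 1.06489
Sc = 1.06489 * 0.267885
Sc = 0.2853 m


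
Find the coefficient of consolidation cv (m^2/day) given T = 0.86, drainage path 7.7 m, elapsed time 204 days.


Using cv = T * H_dr^2 / t
H_dr^2 = 7.7^2 = 59.29
cv = 0.86 * 59.29 / 204
cv = 0.24995 m^2/day


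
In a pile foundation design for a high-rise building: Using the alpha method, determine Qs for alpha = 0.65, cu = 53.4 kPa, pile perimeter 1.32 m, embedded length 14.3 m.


Using Qs = alpha * cu * perimeter * L
Qs = 0.65 * 53.4 * 1.32 * 14.3
Qs = 655.19 kN


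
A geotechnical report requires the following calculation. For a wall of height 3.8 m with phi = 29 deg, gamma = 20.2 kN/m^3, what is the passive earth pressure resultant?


Result: 420.33 kN/m

Derivation:
Compute passive earth pressure coefficient:
Kp = tan^2(45 + phi/2) = tan^2(59.5) = 2.88206
Compute passive force:
Pp = 0.5 * Kp * gamma * H^2
Pp = 0.5 * 2.88206 * 20.2 * 3.8^2
Pp = 420.33 kN/m


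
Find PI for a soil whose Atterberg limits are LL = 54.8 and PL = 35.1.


Using PI = LL - PL
PI = 54.8 - 35.1
PI = 19.7


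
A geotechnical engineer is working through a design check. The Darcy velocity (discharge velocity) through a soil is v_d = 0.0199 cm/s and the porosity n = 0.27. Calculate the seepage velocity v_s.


Using v_s = v_d / n
v_s = 0.0199 / 0.27
v_s = 0.0737 cm/s


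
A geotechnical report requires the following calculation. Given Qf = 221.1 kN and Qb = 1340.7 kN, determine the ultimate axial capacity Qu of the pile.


Result: 1561.8 kN

Derivation:
Using Qu = Qf + Qb
Qu = 221.1 + 1340.7
Qu = 1561.8 kN


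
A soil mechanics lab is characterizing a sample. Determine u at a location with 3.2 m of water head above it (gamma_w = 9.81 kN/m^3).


Using u = gamma_w * h_w
u = 9.81 * 3.2
u = 31.39 kPa


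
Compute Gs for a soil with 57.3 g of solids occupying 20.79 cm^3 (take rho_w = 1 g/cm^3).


Result: 2.756

Derivation:
Using Gs = m_s / (V_s * rho_w)
Since rho_w = 1 g/cm^3:
Gs = 57.3 / 20.79
Gs = 2.756


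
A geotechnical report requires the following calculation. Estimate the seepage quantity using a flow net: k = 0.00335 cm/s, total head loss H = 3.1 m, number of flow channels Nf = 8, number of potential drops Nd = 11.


Convert k to m/s for unit consistency with H:
k = 0.00335 cm/s = 0.00335 / 100 m/s = 3.35e-05 m/s
Using q = k * H * Nf / Nd
Nf / Nd = 8 / 11 = 0.7273
q = 3.35e-05 * 3.1 * 0.7273
q = 7.553e-05 m^3/s per m


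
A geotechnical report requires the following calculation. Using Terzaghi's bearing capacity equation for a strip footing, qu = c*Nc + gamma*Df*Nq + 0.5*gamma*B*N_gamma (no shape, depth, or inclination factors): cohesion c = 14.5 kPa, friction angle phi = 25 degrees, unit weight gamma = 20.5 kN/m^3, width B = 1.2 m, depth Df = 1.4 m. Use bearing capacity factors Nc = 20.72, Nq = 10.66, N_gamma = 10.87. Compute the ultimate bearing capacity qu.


Result: 740.08 kPa

Derivation:
Compute qu = c*Nc + gamma*Df*Nq + 0.5*gamma*B*N_gamma
Term 1: 14.5 * 20.72 = 300.44
Term 2: 20.5 * 1.4 * 10.66 = 305.942
Term 3: 0.5 * 20.5 * 1.2 * 10.87 = 133.701
qu = 300.44 + 305.942 + 133.701
qu = 740.08 kPa


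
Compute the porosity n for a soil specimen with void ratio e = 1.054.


Result: 0.5131

Derivation:
Using the relation n = e / (1 + e)
n = 1.054 / (1 + 1.054)
n = 1.054 / 2.054
n = 0.5131


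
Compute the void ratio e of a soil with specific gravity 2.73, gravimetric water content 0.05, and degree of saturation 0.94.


Result: 0.1452

Derivation:
Using the relation e = Gs * w / S
e = 2.73 * 0.05 / 0.94
e = 0.1452


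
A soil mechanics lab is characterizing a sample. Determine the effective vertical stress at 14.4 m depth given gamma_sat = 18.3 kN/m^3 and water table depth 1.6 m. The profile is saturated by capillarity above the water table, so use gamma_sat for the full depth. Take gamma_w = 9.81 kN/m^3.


Result: 137.95 kPa

Derivation:
Total stress = gamma_sat * depth
sigma = 18.3 * 14.4 = 263.52 kPa
Pore water pressure u = gamma_w * (depth - d_wt)
u = 9.81 * (14.4 - 1.6) = 125.568 kPa
Effective stress = sigma - u
sigma' = 263.52 - 125.568 = 137.95 kPa


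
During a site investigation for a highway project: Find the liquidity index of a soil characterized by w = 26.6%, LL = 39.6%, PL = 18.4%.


First compute the plasticity index:
PI = LL - PL = 39.6 - 18.4 = 21.2
Then compute the liquidity index:
LI = (w - PL) / PI
LI = (26.6 - 18.4) / 21.2
LI = 0.387


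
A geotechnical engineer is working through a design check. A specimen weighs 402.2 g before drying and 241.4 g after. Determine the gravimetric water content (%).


Result: 66.61 %

Derivation:
Using w = (m_wet - m_dry) / m_dry * 100
m_wet - m_dry = 402.2 - 241.4 = 160.8 g
w = 160.8 / 241.4 * 100
w = 66.61 %


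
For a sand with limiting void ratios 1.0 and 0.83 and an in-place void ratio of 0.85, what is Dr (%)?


Using Dr = (e_max - e) / (e_max - e_min) * 100
e_max - e = 1.0 - 0.85 = 0.15
e_max - e_min = 1.0 - 0.83 = 0.17
Dr = 0.15 / 0.17 * 100
Dr = 88.24 %


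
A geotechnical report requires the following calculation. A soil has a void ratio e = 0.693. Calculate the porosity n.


Using the relation n = e / (1 + e)
n = 0.693 / (1 + 0.693)
n = 0.693 / 1.693
n = 0.4093


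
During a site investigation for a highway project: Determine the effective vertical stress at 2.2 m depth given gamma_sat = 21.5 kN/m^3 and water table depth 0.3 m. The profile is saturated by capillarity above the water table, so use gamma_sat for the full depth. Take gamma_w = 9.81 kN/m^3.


Result: 28.66 kPa

Derivation:
Total stress = gamma_sat * depth
sigma = 21.5 * 2.2 = 47.3 kPa
Pore water pressure u = gamma_w * (depth - d_wt)
u = 9.81 * (2.2 - 0.3) = 18.639 kPa
Effective stress = sigma - u
sigma' = 47.3 - 18.639 = 28.66 kPa


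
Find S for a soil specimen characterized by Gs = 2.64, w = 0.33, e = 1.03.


Using S = Gs * w / e
S = 2.64 * 0.33 / 1.03
S = 0.8458


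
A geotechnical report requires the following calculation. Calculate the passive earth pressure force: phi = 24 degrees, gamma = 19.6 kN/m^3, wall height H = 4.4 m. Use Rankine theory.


Compute passive earth pressure coefficient:
Kp = tan^2(45 + phi/2) = tan^2(57.0) = 2.371184
Compute passive force:
Pp = 0.5 * Kp * gamma * H^2
Pp = 0.5 * 2.371184 * 19.6 * 4.4^2
Pp = 449.88 kN/m


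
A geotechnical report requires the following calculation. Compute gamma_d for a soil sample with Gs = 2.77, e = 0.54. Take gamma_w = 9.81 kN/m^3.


Using gamma_d = Gs * gamma_w / (1 + e)
gamma_d = 2.77 * 9.81 / (1 + 0.54)
gamma_d = 2.77 * 9.81 / 1.54
gamma_d = 17.645 kN/m^3


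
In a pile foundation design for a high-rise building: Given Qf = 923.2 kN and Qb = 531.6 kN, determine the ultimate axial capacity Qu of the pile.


Result: 1454.8 kN

Derivation:
Using Qu = Qf + Qb
Qu = 923.2 + 531.6
Qu = 1454.8 kN


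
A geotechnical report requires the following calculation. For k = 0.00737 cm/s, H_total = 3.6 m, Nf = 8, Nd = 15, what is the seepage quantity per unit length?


Convert k to m/s for unit consistency with H:
k = 0.00737 cm/s = 0.00737 / 100 m/s = 7.37e-05 m/s
Using q = k * H * Nf / Nd
Nf / Nd = 8 / 15 = 0.5333
q = 7.37e-05 * 3.6 * 0.5333
q = 0.0001415 m^3/s per m


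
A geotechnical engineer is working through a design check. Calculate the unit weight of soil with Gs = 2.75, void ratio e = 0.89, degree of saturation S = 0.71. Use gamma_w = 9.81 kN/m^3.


Using gamma = gamma_w * (Gs + S*e) / (1 + e)
Numerator: Gs + S*e = 2.75 + 0.71*0.89 = 3.3819
Denominator: 1 + e = 1 + 0.89 = 1.89
gamma = 9.81 * 3.3819 / 1.89
gamma = 17.554 kN/m^3


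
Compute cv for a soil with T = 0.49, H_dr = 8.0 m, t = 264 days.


Using cv = T * H_dr^2 / t
H_dr^2 = 8.0^2 = 64.0
cv = 0.49 * 64.0 / 264
cv = 0.11879 m^2/day


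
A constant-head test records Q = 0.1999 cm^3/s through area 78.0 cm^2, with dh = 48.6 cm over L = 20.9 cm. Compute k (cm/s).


Result: 0.001102 cm/s

Derivation:
Compute hydraulic gradient:
i = dh / L = 48.6 / 20.9 = 2.32536
Then apply Darcy's law:
k = Q / (A * i)
k = 0.1999 / (78.0 * 2.32536)
k = 0.1999 / 181.378
k = 0.001102 cm/s


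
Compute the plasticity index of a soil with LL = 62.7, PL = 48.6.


Using PI = LL - PL
PI = 62.7 - 48.6
PI = 14.1


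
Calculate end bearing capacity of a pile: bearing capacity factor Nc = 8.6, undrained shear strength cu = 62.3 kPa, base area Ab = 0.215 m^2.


Result: 115.19 kN

Derivation:
Using Qb = Nc * cu * Ab
Qb = 8.6 * 62.3 * 0.215
Qb = 115.19 kN


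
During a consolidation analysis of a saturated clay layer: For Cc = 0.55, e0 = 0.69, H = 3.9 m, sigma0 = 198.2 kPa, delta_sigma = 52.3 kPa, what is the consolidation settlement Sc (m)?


Result: 0.1291 m

Derivation:
Using Sc = Cc * H / (1 + e0) * log10((sigma0 + delta_sigma) / sigma0)
Stress ratio = (198.2 + 52.3) / 198.2 = 1.26387
log10(1.26387) = 0.101704
Cc * H / (1 + e0) = 0.55 * 3.9 / (1 + 0.69) = 1.26923
Sc = 1.26923 * 0.101704
Sc = 0.1291 m


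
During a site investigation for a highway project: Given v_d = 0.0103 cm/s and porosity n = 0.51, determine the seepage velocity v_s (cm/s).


Result: 0.0202 cm/s

Derivation:
Using v_s = v_d / n
v_s = 0.0103 / 0.51
v_s = 0.0202 cm/s


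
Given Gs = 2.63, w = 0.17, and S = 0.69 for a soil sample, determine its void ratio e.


Result: 0.648

Derivation:
Using the relation e = Gs * w / S
e = 2.63 * 0.17 / 0.69
e = 0.648


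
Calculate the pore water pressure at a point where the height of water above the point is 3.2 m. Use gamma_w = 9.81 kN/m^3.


Result: 31.39 kPa

Derivation:
Using u = gamma_w * h_w
u = 9.81 * 3.2
u = 31.39 kPa


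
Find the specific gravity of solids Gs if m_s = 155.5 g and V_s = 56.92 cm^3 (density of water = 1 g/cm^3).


Result: 2.732

Derivation:
Using Gs = m_s / (V_s * rho_w)
Since rho_w = 1 g/cm^3:
Gs = 155.5 / 56.92
Gs = 2.732


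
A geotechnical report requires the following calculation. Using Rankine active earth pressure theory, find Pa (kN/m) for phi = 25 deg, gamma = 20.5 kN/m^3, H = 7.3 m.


Compute active earth pressure coefficient:
Ka = tan^2(45 - phi/2) = tan^2(32.5) = 0.405859
Compute active force:
Pa = 0.5 * Ka * gamma * H^2
Pa = 0.5 * 0.405859 * 20.5 * 7.3^2
Pa = 221.69 kN/m


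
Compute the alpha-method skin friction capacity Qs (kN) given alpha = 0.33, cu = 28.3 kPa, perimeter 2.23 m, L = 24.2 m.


Using Qs = alpha * cu * perimeter * L
Qs = 0.33 * 28.3 * 2.23 * 24.2
Qs = 503.99 kN


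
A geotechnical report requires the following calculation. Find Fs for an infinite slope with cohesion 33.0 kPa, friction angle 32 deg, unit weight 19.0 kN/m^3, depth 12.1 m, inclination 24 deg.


Result: 1.79

Derivation:
Using Fs = c / (gamma*H*sin(beta)*cos(beta)) + tan(phi)/tan(beta)
Cohesion contribution = 33.0 / (19.0*12.1*sin(24)*cos(24))
Cohesion contribution = 0.386306
Friction contribution = tan(32)/tan(24) = 1.40348
Fs = 0.386306 + 1.40348
Fs = 1.79


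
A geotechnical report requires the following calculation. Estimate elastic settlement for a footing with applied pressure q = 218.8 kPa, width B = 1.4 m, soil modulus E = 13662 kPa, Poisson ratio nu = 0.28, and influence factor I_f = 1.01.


Result: 20.87 mm

Derivation:
Using Se = q * B * (1 - nu^2) * I_f / E
1 - nu^2 = 1 - 0.28^2 = 0.9216
Se = 218.8 * 1.4 * 0.9216 * 1.01 / 13662
Se = 0.020870 m
Convert to mm: Se = 0.020870 * 1000 = 20.87 mm


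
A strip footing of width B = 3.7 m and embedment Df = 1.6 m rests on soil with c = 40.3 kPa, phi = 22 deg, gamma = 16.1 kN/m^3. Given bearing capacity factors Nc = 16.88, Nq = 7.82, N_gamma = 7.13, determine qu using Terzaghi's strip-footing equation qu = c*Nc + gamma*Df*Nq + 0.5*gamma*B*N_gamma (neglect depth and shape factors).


Result: 1094.07 kPa

Derivation:
Compute qu = c*Nc + gamma*Df*Nq + 0.5*gamma*B*N_gamma
Term 1: 40.3 * 16.88 = 680.264
Term 2: 16.1 * 1.6 * 7.82 = 201.4432
Term 3: 0.5 * 16.1 * 3.7 * 7.13 = 212.36705
qu = 680.264 + 201.4432 + 212.36705
qu = 1094.07 kPa


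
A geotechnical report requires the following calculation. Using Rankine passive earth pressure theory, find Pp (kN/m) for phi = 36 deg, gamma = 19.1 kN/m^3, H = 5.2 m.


Compute passive earth pressure coefficient:
Kp = tan^2(45 + phi/2) = tan^2(63.0) = 3.85184
Compute passive force:
Pp = 0.5 * Kp * gamma * H^2
Pp = 0.5 * 3.85184 * 19.1 * 5.2^2
Pp = 994.67 kN/m


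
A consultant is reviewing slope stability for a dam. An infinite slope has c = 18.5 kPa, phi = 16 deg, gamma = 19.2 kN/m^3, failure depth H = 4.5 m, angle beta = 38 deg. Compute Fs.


Using Fs = c / (gamma*H*sin(beta)*cos(beta)) + tan(phi)/tan(beta)
Cohesion contribution = 18.5 / (19.2*4.5*sin(38)*cos(38))
Cohesion contribution = 0.441351
Friction contribution = tan(16)/tan(38) = 0.367017
Fs = 0.441351 + 0.367017
Fs = 0.808


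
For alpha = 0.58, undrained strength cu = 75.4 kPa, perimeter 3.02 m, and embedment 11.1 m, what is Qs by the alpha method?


Using Qs = alpha * cu * perimeter * L
Qs = 0.58 * 75.4 * 3.02 * 11.1
Qs = 1465.98 kN


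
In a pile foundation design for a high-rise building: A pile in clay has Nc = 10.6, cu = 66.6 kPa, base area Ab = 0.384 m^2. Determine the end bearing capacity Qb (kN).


Using Qb = Nc * cu * Ab
Qb = 10.6 * 66.6 * 0.384
Qb = 271.09 kN


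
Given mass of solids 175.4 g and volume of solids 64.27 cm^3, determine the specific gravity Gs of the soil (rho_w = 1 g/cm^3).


Using Gs = m_s / (V_s * rho_w)
Since rho_w = 1 g/cm^3:
Gs = 175.4 / 64.27
Gs = 2.729


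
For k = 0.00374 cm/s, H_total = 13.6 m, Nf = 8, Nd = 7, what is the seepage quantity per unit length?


Result: 0.0005813 m^3/s per m

Derivation:
Convert k to m/s for unit consistency with H:
k = 0.00374 cm/s = 0.00374 / 100 m/s = 3.74e-05 m/s
Using q = k * H * Nf / Nd
Nf / Nd = 8 / 7 = 1.1429
q = 3.74e-05 * 13.6 * 1.1429
q = 0.0005813 m^3/s per m


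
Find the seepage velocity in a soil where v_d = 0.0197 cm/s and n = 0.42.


Result: 0.0469 cm/s

Derivation:
Using v_s = v_d / n
v_s = 0.0197 / 0.42
v_s = 0.0469 cm/s


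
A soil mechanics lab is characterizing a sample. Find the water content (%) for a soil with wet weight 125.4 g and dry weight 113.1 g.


Using w = (m_wet - m_dry) / m_dry * 100
m_wet - m_dry = 125.4 - 113.1 = 12.3 g
w = 12.3 / 113.1 * 100
w = 10.88 %


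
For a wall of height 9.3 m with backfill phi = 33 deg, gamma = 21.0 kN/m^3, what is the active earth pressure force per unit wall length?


Result: 267.72 kN/m

Derivation:
Compute active earth pressure coefficient:
Ka = tan^2(45 - phi/2) = tan^2(28.5) = 0.294801
Compute active force:
Pa = 0.5 * Ka * gamma * H^2
Pa = 0.5 * 0.294801 * 21.0 * 9.3^2
Pa = 267.72 kN/m


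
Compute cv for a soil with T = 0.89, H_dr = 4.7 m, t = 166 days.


Result: 0.11843 m^2/day

Derivation:
Using cv = T * H_dr^2 / t
H_dr^2 = 4.7^2 = 22.09
cv = 0.89 * 22.09 / 166
cv = 0.11843 m^2/day


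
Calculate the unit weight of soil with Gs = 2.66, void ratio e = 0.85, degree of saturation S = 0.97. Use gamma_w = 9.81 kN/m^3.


Using gamma = gamma_w * (Gs + S*e) / (1 + e)
Numerator: Gs + S*e = 2.66 + 0.97*0.85 = 3.4845
Denominator: 1 + e = 1 + 0.85 = 1.85
gamma = 9.81 * 3.4845 / 1.85
gamma = 18.477 kN/m^3


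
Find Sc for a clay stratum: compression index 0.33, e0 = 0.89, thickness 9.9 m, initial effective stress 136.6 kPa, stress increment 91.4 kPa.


Result: 0.3846 m

Derivation:
Using Sc = Cc * H / (1 + e0) * log10((sigma0 + delta_sigma) / sigma0)
Stress ratio = (136.6 + 91.4) / 136.6 = 1.66911
log10(1.66911) = 0.222484
Cc * H / (1 + e0) = 0.33 * 9.9 / (1 + 0.89) = 1.72857
Sc = 1.72857 * 0.222484
Sc = 0.3846 m


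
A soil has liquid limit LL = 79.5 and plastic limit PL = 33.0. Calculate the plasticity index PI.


Using PI = LL - PL
PI = 79.5 - 33.0
PI = 46.5


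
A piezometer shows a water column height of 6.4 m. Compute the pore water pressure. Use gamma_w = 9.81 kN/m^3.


Using u = gamma_w * h_w
u = 9.81 * 6.4
u = 62.78 kPa


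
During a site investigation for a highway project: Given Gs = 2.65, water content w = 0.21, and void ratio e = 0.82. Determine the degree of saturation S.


Using S = Gs * w / e
S = 2.65 * 0.21 / 0.82
S = 0.6787


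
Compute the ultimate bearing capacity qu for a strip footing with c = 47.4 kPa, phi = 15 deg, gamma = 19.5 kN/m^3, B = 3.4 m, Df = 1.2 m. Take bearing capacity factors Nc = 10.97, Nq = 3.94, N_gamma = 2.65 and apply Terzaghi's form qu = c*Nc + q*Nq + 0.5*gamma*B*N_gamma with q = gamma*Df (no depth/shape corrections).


Compute qu = c*Nc + gamma*Df*Nq + 0.5*gamma*B*N_gamma
Term 1: 47.4 * 10.97 = 519.978
Term 2: 19.5 * 1.2 * 3.94 = 92.196
Term 3: 0.5 * 19.5 * 3.4 * 2.65 = 87.8475
qu = 519.978 + 92.196 + 87.8475
qu = 700.02 kPa


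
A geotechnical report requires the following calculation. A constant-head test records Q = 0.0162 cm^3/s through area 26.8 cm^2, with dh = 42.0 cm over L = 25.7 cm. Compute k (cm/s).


Result: 0.00037 cm/s

Derivation:
Compute hydraulic gradient:
i = dh / L = 42.0 / 25.7 = 1.63424
Then apply Darcy's law:
k = Q / (A * i)
k = 0.0162 / (26.8 * 1.63424)
k = 0.0162 / 43.7977
k = 0.00037 cm/s


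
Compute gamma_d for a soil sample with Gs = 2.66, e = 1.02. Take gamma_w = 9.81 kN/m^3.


Result: 12.918 kN/m^3

Derivation:
Using gamma_d = Gs * gamma_w / (1 + e)
gamma_d = 2.66 * 9.81 / (1 + 1.02)
gamma_d = 2.66 * 9.81 / 2.02
gamma_d = 12.918 kN/m^3


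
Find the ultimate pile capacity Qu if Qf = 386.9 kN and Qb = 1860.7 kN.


Using Qu = Qf + Qb
Qu = 386.9 + 1860.7
Qu = 2247.6 kN


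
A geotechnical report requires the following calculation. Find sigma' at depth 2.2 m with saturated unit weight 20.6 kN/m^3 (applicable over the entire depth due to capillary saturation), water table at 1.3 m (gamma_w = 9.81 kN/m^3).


Total stress = gamma_sat * depth
sigma = 20.6 * 2.2 = 45.32 kPa
Pore water pressure u = gamma_w * (depth - d_wt)
u = 9.81 * (2.2 - 1.3) = 8.829 kPa
Effective stress = sigma - u
sigma' = 45.32 - 8.829 = 36.49 kPa


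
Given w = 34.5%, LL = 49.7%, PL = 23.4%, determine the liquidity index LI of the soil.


First compute the plasticity index:
PI = LL - PL = 49.7 - 23.4 = 26.3
Then compute the liquidity index:
LI = (w - PL) / PI
LI = (34.5 - 23.4) / 26.3
LI = 0.422


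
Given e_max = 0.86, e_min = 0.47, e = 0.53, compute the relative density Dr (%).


Using Dr = (e_max - e) / (e_max - e_min) * 100
e_max - e = 0.86 - 0.53 = 0.33
e_max - e_min = 0.86 - 0.47 = 0.39
Dr = 0.33 / 0.39 * 100
Dr = 84.62 %


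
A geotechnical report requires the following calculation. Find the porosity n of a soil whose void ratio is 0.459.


Using the relation n = e / (1 + e)
n = 0.459 / (1 + 0.459)
n = 0.459 / 1.459
n = 0.3146


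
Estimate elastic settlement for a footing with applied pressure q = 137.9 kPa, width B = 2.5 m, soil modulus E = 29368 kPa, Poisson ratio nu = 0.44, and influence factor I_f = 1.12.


Using Se = q * B * (1 - nu^2) * I_f / E
1 - nu^2 = 1 - 0.44^2 = 0.8064
Se = 137.9 * 2.5 * 0.8064 * 1.12 / 29368
Se = 0.010602 m
Convert to mm: Se = 0.010602 * 1000 = 10.602 mm


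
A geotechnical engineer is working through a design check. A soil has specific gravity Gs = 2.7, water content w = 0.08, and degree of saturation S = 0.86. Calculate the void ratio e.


Using the relation e = Gs * w / S
e = 2.7 * 0.08 / 0.86
e = 0.2512


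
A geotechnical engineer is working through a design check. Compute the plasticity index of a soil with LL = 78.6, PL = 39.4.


Result: 39.2

Derivation:
Using PI = LL - PL
PI = 78.6 - 39.4
PI = 39.2


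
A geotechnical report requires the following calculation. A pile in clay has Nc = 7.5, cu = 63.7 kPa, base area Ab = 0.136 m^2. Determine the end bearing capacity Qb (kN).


Using Qb = Nc * cu * Ab
Qb = 7.5 * 63.7 * 0.136
Qb = 64.97 kN


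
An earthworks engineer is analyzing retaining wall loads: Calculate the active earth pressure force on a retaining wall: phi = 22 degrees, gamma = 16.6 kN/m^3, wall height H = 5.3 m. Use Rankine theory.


Compute active earth pressure coefficient:
Ka = tan^2(45 - phi/2) = tan^2(34.0) = 0.454962
Compute active force:
Pa = 0.5 * Ka * gamma * H^2
Pa = 0.5 * 0.454962 * 16.6 * 5.3^2
Pa = 106.07 kN/m


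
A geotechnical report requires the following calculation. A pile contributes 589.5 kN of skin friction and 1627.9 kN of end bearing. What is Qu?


Result: 2217.4 kN

Derivation:
Using Qu = Qf + Qb
Qu = 589.5 + 1627.9
Qu = 2217.4 kN


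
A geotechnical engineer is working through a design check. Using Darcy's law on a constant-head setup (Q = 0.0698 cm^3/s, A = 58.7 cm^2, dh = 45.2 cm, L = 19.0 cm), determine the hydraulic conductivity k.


Result: 0.0005 cm/s

Derivation:
Compute hydraulic gradient:
i = dh / L = 45.2 / 19.0 = 2.37895
Then apply Darcy's law:
k = Q / (A * i)
k = 0.0698 / (58.7 * 2.37895)
k = 0.0698 / 139.644
k = 0.0005 cm/s


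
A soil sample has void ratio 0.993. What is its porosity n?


Result: 0.4982

Derivation:
Using the relation n = e / (1 + e)
n = 0.993 / (1 + 0.993)
n = 0.993 / 1.993
n = 0.4982


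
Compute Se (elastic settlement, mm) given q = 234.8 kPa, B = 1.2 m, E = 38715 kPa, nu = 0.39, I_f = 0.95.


Result: 5.862 mm

Derivation:
Using Se = q * B * (1 - nu^2) * I_f / E
1 - nu^2 = 1 - 0.39^2 = 0.8479
Se = 234.8 * 1.2 * 0.8479 * 0.95 / 38715
Se = 0.005862 m
Convert to mm: Se = 0.005862 * 1000 = 5.862 mm


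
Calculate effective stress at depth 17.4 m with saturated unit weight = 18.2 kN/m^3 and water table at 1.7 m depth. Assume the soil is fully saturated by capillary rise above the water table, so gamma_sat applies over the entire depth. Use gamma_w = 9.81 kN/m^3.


Result: 162.66 kPa

Derivation:
Total stress = gamma_sat * depth
sigma = 18.2 * 17.4 = 316.68 kPa
Pore water pressure u = gamma_w * (depth - d_wt)
u = 9.81 * (17.4 - 1.7) = 154.017 kPa
Effective stress = sigma - u
sigma' = 316.68 - 154.017 = 162.66 kPa


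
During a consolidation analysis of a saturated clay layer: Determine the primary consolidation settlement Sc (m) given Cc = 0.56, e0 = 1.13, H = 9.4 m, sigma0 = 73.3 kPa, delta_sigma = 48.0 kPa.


Using Sc = Cc * H / (1 + e0) * log10((sigma0 + delta_sigma) / sigma0)
Stress ratio = (73.3 + 48.0) / 73.3 = 1.65484
log10(1.65484) = 0.218757
Cc * H / (1 + e0) = 0.56 * 9.4 / (1 + 1.13) = 2.47136
Sc = 2.47136 * 0.218757
Sc = 0.5406 m


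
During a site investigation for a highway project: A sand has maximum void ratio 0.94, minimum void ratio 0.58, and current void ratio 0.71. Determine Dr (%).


Using Dr = (e_max - e) / (e_max - e_min) * 100
e_max - e = 0.94 - 0.71 = 0.23
e_max - e_min = 0.94 - 0.58 = 0.36
Dr = 0.23 / 0.36 * 100
Dr = 63.89 %


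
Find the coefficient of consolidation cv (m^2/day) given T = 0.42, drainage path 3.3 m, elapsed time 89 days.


Result: 0.05139 m^2/day

Derivation:
Using cv = T * H_dr^2 / t
H_dr^2 = 3.3^2 = 10.89
cv = 0.42 * 10.89 / 89
cv = 0.05139 m^2/day


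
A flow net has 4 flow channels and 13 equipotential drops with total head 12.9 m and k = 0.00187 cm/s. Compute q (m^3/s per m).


Convert k to m/s for unit consistency with H:
k = 0.00187 cm/s = 0.00187 / 100 m/s = 1.87e-05 m/s
Using q = k * H * Nf / Nd
Nf / Nd = 4 / 13 = 0.3077
q = 1.87e-05 * 12.9 * 0.3077
q = 7.422e-05 m^3/s per m


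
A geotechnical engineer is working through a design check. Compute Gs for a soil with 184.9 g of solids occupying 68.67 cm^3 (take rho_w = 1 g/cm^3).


Using Gs = m_s / (V_s * rho_w)
Since rho_w = 1 g/cm^3:
Gs = 184.9 / 68.67
Gs = 2.693


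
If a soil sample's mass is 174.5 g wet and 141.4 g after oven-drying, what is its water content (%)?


Using w = (m_wet - m_dry) / m_dry * 100
m_wet - m_dry = 174.5 - 141.4 = 33.1 g
w = 33.1 / 141.4 * 100
w = 23.41 %


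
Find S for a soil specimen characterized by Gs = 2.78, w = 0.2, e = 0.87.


Using S = Gs * w / e
S = 2.78 * 0.2 / 0.87
S = 0.6391


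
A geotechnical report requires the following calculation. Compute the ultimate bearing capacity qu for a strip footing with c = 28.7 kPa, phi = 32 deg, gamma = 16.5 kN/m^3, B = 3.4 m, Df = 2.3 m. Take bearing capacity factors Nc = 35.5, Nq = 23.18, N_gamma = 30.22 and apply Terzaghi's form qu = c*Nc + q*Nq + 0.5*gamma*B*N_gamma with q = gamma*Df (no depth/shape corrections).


Result: 2746.2 kPa

Derivation:
Compute qu = c*Nc + gamma*Df*Nq + 0.5*gamma*B*N_gamma
Term 1: 28.7 * 35.5 = 1018.85
Term 2: 16.5 * 2.3 * 23.18 = 879.681
Term 3: 0.5 * 16.5 * 3.4 * 30.22 = 847.671
qu = 1018.85 + 879.681 + 847.671
qu = 2746.2 kPa


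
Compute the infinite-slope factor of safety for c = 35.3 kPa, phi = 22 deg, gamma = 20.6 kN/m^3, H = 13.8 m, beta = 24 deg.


Result: 1.242

Derivation:
Using Fs = c / (gamma*H*sin(beta)*cos(beta)) + tan(phi)/tan(beta)
Cohesion contribution = 35.3 / (20.6*13.8*sin(24)*cos(24))
Cohesion contribution = 0.334183
Friction contribution = tan(22)/tan(24) = 0.907458
Fs = 0.334183 + 0.907458
Fs = 1.242


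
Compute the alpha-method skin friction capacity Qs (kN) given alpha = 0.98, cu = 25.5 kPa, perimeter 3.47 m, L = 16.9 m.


Using Qs = alpha * cu * perimeter * L
Qs = 0.98 * 25.5 * 3.47 * 16.9
Qs = 1465.49 kN


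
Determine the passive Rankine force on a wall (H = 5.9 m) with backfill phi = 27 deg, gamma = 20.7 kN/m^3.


Result: 959.41 kN/m

Derivation:
Compute passive earth pressure coefficient:
Kp = tan^2(45 + phi/2) = tan^2(58.5) = 2.66294
Compute passive force:
Pp = 0.5 * Kp * gamma * H^2
Pp = 0.5 * 2.66294 * 20.7 * 5.9^2
Pp = 959.41 kN/m


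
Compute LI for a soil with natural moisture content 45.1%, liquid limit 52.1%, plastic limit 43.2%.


First compute the plasticity index:
PI = LL - PL = 52.1 - 43.2 = 8.9
Then compute the liquidity index:
LI = (w - PL) / PI
LI = (45.1 - 43.2) / 8.9
LI = 0.213


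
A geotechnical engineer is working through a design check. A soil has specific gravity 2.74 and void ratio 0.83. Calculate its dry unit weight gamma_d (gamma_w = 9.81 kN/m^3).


Result: 14.688 kN/m^3

Derivation:
Using gamma_d = Gs * gamma_w / (1 + e)
gamma_d = 2.74 * 9.81 / (1 + 0.83)
gamma_d = 2.74 * 9.81 / 1.83
gamma_d = 14.688 kN/m^3


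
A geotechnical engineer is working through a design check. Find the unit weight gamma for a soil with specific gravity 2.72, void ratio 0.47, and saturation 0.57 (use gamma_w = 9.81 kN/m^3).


Result: 19.94 kN/m^3

Derivation:
Using gamma = gamma_w * (Gs + S*e) / (1 + e)
Numerator: Gs + S*e = 2.72 + 0.57*0.47 = 2.9879
Denominator: 1 + e = 1 + 0.47 = 1.47
gamma = 9.81 * 2.9879 / 1.47
gamma = 19.94 kN/m^3


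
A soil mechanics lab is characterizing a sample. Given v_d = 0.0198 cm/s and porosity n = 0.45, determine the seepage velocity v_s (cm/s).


Result: 0.044 cm/s

Derivation:
Using v_s = v_d / n
v_s = 0.0198 / 0.45
v_s = 0.044 cm/s


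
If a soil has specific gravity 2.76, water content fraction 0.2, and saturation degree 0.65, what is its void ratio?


Result: 0.8492

Derivation:
Using the relation e = Gs * w / S
e = 2.76 * 0.2 / 0.65
e = 0.8492
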